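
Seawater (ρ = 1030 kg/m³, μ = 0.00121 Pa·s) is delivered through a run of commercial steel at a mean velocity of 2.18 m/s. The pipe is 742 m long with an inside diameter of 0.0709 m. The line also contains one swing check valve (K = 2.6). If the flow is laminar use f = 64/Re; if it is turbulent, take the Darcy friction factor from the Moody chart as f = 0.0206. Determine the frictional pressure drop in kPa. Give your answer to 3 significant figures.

ΔP ≈ 534 kPa

Reynolds number Re = ρVD/μ = 1030 · 2.18 · 0.0709 / 0.00121 = 1.316e+05.
Re > 4000 → turbulent; use the Moody-chart value f = 0.0206.
Total minor-loss coefficient ΣK = 1·2.6 = 2.6.
ΔP = [f·L/D + ΣK]·(ρV²/2) = [0.0206·742/0.0709 + 2.6]·(1030·2.18²/2) = [215.6 + 2.6]·2447 = 5.34e+05 Pa.
ΔP = 5.34e+05 Pa = 534 kPa.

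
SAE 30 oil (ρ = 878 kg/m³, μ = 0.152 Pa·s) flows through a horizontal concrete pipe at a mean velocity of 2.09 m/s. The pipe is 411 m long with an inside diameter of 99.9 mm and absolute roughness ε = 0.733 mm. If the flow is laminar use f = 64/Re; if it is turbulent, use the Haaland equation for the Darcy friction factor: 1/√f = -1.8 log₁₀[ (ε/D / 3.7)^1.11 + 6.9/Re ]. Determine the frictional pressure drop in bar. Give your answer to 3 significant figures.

Reynolds number Re = ρVD/μ = 878 · 2.09 · 0.0999 / 0.152 = 1206.
Re < 2300 → laminar flow, so f = 64/Re = 64/1206 = 0.05307 (the turbulent correlation is not needed).
Darcy-Weisbach: ΔP = f(L/D)(ρV²/2) = 0.05307·(411/0.0999)·(878·2.09²/2) = 0.05307·4114·1918 = 4.186e+05 Pa.
ΔP = 4.186e+05 Pa = 4.19 bar.

ΔP ≈ 4.19 bar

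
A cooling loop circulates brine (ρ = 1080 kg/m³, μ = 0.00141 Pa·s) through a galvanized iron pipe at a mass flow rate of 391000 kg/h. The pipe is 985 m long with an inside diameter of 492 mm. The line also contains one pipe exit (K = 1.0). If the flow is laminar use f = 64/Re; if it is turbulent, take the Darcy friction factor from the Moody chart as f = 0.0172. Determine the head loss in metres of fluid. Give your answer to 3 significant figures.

ṁ = 391000 kg/h = 391000/3600 = 108.6 kg/s.
A = πD²/4 = π(0.492)²/4 = 0.1901 m²; mean velocity V = ṁ/(ρA) = 108.6/(1080 · 0.1901) = 0.529 m/s.
Reynolds number Re = ρVD/μ = 1080 · 0.529 · 0.492 / 0.00141 = 1.993e+05.
Re > 4000 → turbulent; use the Moody-chart value f = 0.0172.
Total minor-loss coefficient ΣK = 1·1 = 1.
ΔP = [f·L/D + ΣK]·(ρV²/2) = [0.0172·985/0.492 + 1]·(1080·0.529²/2) = [34.43 + 1]·151.1 = 5354 Pa.
Head loss h_f = ΔP/(ρg) = 5354/(1080·9.81) = 0.505 m.

h_f ≈ 0.505 m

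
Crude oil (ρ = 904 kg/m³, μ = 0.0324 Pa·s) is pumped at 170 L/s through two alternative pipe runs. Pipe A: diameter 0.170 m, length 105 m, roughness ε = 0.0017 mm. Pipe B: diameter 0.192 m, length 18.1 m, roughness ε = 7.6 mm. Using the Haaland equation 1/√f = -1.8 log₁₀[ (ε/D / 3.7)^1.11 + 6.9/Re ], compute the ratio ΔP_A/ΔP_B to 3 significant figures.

Pipe A: V = Q/A = 0.17/0.0227 = 7.49 m/s; Re = 3.552e+04; ε/D = 1e-05; Haaland → f = 0.02242; ΔP_A = f(L/D)(ρV²/2) = 3.511e+05 Pa.
Pipe B: V = Q/A = 0.17/0.02895 = 5.872 m/s; Re = 3.145e+04; ε/D = 0.0396; Haaland → f = 0.06536; ΔP_B = f(L/D)(ρV²/2) = 9.602e+04 Pa.
ΔP_A/ΔP_B = 3.511e+05/9.602e+04 = 3.66.

ΔP_A/ΔP_B ≈ 3.66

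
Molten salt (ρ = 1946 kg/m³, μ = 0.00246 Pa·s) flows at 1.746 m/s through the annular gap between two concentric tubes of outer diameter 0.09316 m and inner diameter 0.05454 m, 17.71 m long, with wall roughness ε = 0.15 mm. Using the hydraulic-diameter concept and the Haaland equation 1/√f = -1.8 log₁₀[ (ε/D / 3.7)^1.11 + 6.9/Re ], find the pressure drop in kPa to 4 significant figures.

ΔP ≈ 40.86 kPa

Hydraulic diameter D_h = 4A/P = D_o - D_i = 0.09316 - 0.05454 = 0.03862 m.
Re = ρVD_h/μ = 1946·1.746·0.03862/0.00246 = 5.334e+04.
ε/D_h = 0.00015/0.03862 = 0.00388; Haaland gives 1/√f = -1.8 log₁₀[0.000494+0.000129] = 5.77, so f = 0.03004.
ΔP = f(L/D_h)(ρV²/2) = 0.03004·17.71/0.03862·2966 = 4.086e+04 Pa.
ΔP = 40.86 kPa.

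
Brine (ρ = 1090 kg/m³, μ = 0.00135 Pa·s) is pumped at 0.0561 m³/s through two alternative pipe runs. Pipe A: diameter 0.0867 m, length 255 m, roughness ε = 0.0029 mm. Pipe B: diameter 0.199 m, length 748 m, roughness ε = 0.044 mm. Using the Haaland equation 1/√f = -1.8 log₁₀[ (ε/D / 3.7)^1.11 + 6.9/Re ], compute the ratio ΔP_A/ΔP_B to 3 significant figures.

ΔP_A/ΔP_B ≈ 17.2

Pipe A: V = Q/A = 0.0561/0.005904 = 9.502 m/s; Re = 6.652e+05; ε/D = 3.34e-05; Haaland → f = 0.01291; ΔP_A = f(L/D)(ρV²/2) = 1.868e+06 Pa.
Pipe B: V = Q/A = 0.0561/0.0311 = 1.804 m/s; Re = 2.898e+05; ε/D = 0.000221; Haaland → f = 0.01628; ΔP_B = f(L/D)(ρV²/2) = 1.085e+05 Pa.
ΔP_A/ΔP_B = 1.868e+06/1.085e+05 = 17.2.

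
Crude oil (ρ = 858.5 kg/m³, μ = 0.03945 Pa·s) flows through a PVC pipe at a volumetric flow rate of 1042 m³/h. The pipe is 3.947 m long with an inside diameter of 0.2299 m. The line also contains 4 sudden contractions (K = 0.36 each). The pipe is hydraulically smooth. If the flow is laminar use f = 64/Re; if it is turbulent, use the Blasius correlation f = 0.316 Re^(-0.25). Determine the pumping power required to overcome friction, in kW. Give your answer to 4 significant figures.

Q = 1042 m³/h = 1042/3600 = 0.2894 m³/s.
Cross-sectional area A = πD²/4 = π(0.2299)²/4 = 0.04151 m²; mean velocity V = Q/A = 0.2894/0.04151 = 6.973 m/s.
Reynolds number Re = ρVD/μ = 858.5 · 6.973 · 0.2299 / 0.0394 = 3.488e+04.
Re > 4000 → turbulent. Smooth-pipe (Blasius): f = 0.316 Re^(-0.25) = 0.316/(3.488e+04)^0.25 = 0.02312.
Total minor-loss coefficient ΣK = 4·0.36 = 1.44.
ΔP = [f·L/D + ΣK]·(ρV²/2) = [0.02312·3.947/0.2299 + 1.44]·(858.5·6.973²/2) = [0.397 + 1.44]·2.087e+04 = 3.834e+04 Pa.
Pumping power P = QΔP = 0.2894·3.834e+04 = 11096 W = 11.10 kW.

P ≈ 11.10 kW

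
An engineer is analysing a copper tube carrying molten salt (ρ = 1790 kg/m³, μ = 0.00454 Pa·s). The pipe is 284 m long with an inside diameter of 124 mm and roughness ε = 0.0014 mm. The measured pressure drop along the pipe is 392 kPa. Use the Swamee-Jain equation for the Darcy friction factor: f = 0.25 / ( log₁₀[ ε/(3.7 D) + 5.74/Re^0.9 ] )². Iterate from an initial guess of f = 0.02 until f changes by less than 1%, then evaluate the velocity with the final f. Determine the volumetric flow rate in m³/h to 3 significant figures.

Q ≈ 150 m³/h

Rearranging Darcy-Weisbach: V = √(2·ΔP·D/(f·L·ρ)). With ε/D = 1.4e-06/0.124 = 1.13e-05, iterate starting from f = 0.02:
  f = 0.02 → V = √(2·3.92e+05·0.124/(0.02·284·1790)) = 3.092 m/s; Re = ρVD/μ = 1.512e+05; f → 0.0165
  f = 0.0165 → V = 3.404 m/s; Re = 1.664e+05; f → 0.0162
  f = 0.0162 → V = 3.436 m/s; Re = 1.68e+05; f → 0.01617
Converged (Δf/f < 1%). With the final f = 0.01617: V = √(2·3.92e+05·0.124/(0.01617·284·1790)) = 3.439 m/s.
Q = V·A = 3.439·(π/4·0.124²) = 0.04153 m³/s = 150 m³/h.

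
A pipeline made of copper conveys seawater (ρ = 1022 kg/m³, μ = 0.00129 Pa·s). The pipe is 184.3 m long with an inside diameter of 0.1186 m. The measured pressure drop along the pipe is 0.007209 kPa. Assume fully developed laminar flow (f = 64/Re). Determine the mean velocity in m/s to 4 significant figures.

For laminar flow, f = 64/Re with Re = ρVD/μ, so Darcy-Weisbach reduces to ΔP = 32μLV/D². Solving for V: V = ΔP·D²/(32μL) = 7.209·(0.1186)²/(32·0.00129·184.3) = 0.01333 m/s.
Check: Re = ρVD/μ = 1022·0.01333·0.1186/0.00129 = 1252 < 2300, so the laminar assumption holds.

V ≈ 0.01333 m/s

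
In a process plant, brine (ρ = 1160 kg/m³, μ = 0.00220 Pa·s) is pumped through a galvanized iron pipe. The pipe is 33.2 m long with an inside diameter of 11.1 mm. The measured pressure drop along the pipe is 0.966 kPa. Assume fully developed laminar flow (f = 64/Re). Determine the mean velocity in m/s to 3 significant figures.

For laminar flow, f = 64/Re with Re = ρVD/μ, so Darcy-Weisbach reduces to ΔP = 32μLV/D². Solving for V: V = ΔP·D²/(32μL) = 966·(0.0111)²/(32·0.0022·33.2) = 0.05092 m/s.
Check: Re = ρVD/μ = 1160·0.05092·0.0111/0.0022 = 298 < 2300, so the laminar assumption holds.

V ≈ 0.0509 m/s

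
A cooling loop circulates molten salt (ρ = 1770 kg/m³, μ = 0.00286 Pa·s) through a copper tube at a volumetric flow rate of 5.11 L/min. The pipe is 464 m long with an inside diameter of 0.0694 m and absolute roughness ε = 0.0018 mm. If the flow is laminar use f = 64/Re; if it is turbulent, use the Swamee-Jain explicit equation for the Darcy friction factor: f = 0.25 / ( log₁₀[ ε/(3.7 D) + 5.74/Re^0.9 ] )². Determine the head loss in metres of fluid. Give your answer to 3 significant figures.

Q = 5.11 L/min = 5.11/60000 = 8.517e-05 m³/s.
Cross-sectional area A = πD²/4 = π(0.0694)²/4 = 0.003783 m²; mean velocity V = Q/A = 8.517e-05/0.003783 = 0.02251 m/s.
Reynolds number Re = ρVD/μ = 1770 · 0.02251 · 0.0694 / 0.00286 = 967.
Re < 2300 → laminar flow, so f = 64/Re = 64/967 = 0.06618 (the turbulent correlation is not needed).
Darcy-Weisbach: ΔP = f(L/D)(ρV²/2) = 0.06618·(464/0.0694)·(1770·0.02251²/2) = 0.06618·6686·0.4486 = 198.5 Pa.
Head loss h_f = ΔP/(ρg) = 198.5/(1770·9.81) = 0.0114 m.

h_f ≈ 0.0114 m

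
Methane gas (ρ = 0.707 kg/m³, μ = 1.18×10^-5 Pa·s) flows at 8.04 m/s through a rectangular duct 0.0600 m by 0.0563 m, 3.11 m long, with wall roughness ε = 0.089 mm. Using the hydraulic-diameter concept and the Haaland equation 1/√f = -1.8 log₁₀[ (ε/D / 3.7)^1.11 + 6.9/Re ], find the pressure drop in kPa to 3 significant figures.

Hydraulic diameter D_h = 4A/P = 4·(0.06·0.0563)/(2·(0.06+0.0563)) = 0.01351/0.2326 = 0.05809 m.
Re = ρVD_h/μ = 0.707·8.04·0.05809/1.18e-05 = 2.798e+04.
ε/D_h = 8.9e-05/0.05809 = 0.00153; Haaland gives 1/√f = -1.8 log₁₀[0.000176+0.000247] = 6.074, so f = 0.02711.
ΔP = f(L/D_h)(ρV²/2) = 0.02711·3.11/0.05809·22.85 = 33.16 Pa.
ΔP = 0.0332 kPa.

ΔP ≈ 0.0332 kPa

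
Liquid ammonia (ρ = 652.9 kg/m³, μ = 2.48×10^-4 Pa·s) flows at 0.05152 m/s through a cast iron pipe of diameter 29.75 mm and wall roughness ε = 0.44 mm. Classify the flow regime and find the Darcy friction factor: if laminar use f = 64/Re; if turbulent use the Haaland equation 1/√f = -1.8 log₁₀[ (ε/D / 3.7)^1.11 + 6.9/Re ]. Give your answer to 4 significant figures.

f ≈ 0.05313

Re = ρVD/μ = 652.9·0.05152·0.02975/0.000248 = 4035.
Re > 4000 → turbulent. ε/D = 0.00044/0.02975 = 0.0148; Haaland: 1/√f = -1.8 log₁₀[0.00218 + 0.00171] = 4.339, so f = 0.05313.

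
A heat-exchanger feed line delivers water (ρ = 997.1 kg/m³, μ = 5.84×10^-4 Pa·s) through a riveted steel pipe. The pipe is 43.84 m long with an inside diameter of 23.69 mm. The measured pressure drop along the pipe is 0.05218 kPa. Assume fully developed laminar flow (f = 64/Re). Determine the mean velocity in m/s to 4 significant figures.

V ≈ 0.03574 m/s

For laminar flow, f = 64/Re with Re = ρVD/μ, so Darcy-Weisbach reduces to ΔP = 32μLV/D². Solving for V: V = ΔP·D²/(32μL) = 52.18·(0.02369)²/(32·0.000584·43.84) = 0.03574 m/s.
Check: Re = ρVD/μ = 997.1·0.03574·0.02369/0.000584 = 1446 < 2300, so the laminar assumption holds.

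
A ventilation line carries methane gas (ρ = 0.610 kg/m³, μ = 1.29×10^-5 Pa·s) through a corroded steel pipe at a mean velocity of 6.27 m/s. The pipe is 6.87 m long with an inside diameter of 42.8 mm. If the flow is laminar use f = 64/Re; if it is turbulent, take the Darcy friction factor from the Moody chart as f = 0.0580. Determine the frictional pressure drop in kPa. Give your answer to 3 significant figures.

Reynolds number Re = ρVD/μ = 0.61 · 6.27 · 0.0428 / 1.29e-05 = 1.269e+04.
Re > 4000 → turbulent; use the Moody-chart value f = 0.0580.
Darcy-Weisbach: ΔP = f(L/D)(ρV²/2) = 0.058·(6.87/0.0428)·(0.61·6.27²/2) = 0.058·160.5·11.99 = 111.6 Pa.
ΔP = 111.6 Pa = 0.112 kPa.

ΔP ≈ 0.112 kPa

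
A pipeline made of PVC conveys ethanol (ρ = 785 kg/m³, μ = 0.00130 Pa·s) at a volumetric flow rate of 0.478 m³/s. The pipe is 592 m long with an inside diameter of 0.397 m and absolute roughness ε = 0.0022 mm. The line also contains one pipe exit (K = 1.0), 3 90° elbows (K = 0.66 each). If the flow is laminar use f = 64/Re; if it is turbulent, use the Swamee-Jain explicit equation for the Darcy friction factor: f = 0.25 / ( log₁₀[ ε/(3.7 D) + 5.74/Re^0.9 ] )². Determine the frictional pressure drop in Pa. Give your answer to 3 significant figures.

Cross-sectional area A = πD²/4 = π(0.397)²/4 = 0.1238 m²; mean velocity V = Q/A = 0.478/0.1238 = 3.862 m/s.
Reynolds number Re = ρVD/μ = 785 · 3.862 · 0.397 / 0.0013 = 9.257e+05.
Re > 4000 → turbulent. Relative roughness ε/D = 2.2e-06/0.397 = 5.54e-06. Swamee-Jain: f = 0.25/(log₁₀[5.54e-06/3.7 + 5.74/9.257e+05^0.9])² = 0.25/(log₁₀[1.5e-06 + 2.45e-05])² = 0.25/(-4.585)² = 0.01189.
Total minor-loss coefficient ΣK = 1·1 + 3·0.66 = 2.98.
ΔP = [f·L/D + ΣK]·(ρV²/2) = [0.01189·592/0.397 + 2.98]·(785·3.862²/2) = [17.73 + 2.98]·5853 = 1.212e+05 Pa.

ΔP ≈ 121000 Pa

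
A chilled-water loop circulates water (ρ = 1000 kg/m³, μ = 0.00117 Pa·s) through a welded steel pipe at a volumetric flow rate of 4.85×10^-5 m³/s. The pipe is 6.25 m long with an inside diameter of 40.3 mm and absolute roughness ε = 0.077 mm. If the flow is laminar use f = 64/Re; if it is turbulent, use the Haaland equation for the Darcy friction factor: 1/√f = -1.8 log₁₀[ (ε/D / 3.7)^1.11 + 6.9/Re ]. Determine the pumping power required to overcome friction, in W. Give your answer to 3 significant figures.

Cross-sectional area A = πD²/4 = π(0.0403)²/4 = 0.001276 m²; mean velocity V = Q/A = 4.85e-05/0.001276 = 0.03802 m/s.
Reynolds number Re = ρVD/μ = 1000 · 0.03802 · 0.0403 / 0.00117 = 1310.
Re < 2300 → laminar flow, so f = 64/Re = 64/1310 = 0.04887 (the turbulent correlation is not needed).
Darcy-Weisbach: ΔP = f(L/D)(ρV²/2) = 0.04887·(6.25/0.0403)·(1000·0.03802²/2) = 0.04887·155.1·0.7229 = 5.478 Pa.
Pumping power P = QΔP = 4.85e-05·5.478 = 2.657×10^-4 W = 2.66×10^-4 W.

P ≈ 2.66×10^-4 W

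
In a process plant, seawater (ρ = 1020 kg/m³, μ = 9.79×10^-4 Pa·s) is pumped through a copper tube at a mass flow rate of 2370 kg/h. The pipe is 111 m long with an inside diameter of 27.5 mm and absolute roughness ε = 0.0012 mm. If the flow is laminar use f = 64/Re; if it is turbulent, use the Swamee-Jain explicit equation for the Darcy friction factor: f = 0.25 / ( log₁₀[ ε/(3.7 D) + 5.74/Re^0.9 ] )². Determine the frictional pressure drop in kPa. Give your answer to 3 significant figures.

ΔP ≈ 56.6 kPa

ṁ = 2370 kg/h = 2370/3600 = 0.6583 kg/s.
A = πD²/4 = π(0.0275)²/4 = 0.000594 m²; mean velocity V = ṁ/(ρA) = 0.6583/(1020 · 0.000594) = 1.087 m/s.
Reynolds number Re = ρVD/μ = 1020 · 1.087 · 0.0275 / 0.000979 = 3.113e+04.
Re > 4000 → turbulent. Relative roughness ε/D = 1.2e-06/0.0275 = 4.36e-05. Swamee-Jain: f = 0.25/(log₁₀[4.36e-05/3.7 + 5.74/3.113e+04^0.9])² = 0.25/(log₁₀[1.18e-05 + 0.000519])² = 0.25/(-3.275)² = 0.02331.
Darcy-Weisbach: ΔP = f(L/D)(ρV²/2) = 0.02331·(111/0.0275)·(1020·1.087²/2) = 0.02331·4036·602.2 = 5.665e+04 Pa.
ΔP = 5.665e+04 Pa = 56.6 kPa.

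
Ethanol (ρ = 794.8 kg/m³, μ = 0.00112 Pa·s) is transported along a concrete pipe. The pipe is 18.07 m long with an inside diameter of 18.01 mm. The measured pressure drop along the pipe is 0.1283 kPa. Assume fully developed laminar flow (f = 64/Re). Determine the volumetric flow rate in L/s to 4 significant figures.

Q ≈ 0.01637 L/s

For laminar flow, f = 64/Re with Re = ρVD/μ, so Darcy-Weisbach reduces to ΔP = 32μLV/D². Solving for V: V = ΔP·D²/(32μL) = 128.3·(0.01801)²/(32·0.00112·18.07) = 0.06426 m/s.
Check: Re = ρVD/μ = 794.8·0.06426·0.01801/0.00112 = 821.3 < 2300, so the laminar assumption holds.
Q = V·A = 0.06426·(π/4·0.01801²) = 1.637e-05 m³/s = 0.01637 L/s.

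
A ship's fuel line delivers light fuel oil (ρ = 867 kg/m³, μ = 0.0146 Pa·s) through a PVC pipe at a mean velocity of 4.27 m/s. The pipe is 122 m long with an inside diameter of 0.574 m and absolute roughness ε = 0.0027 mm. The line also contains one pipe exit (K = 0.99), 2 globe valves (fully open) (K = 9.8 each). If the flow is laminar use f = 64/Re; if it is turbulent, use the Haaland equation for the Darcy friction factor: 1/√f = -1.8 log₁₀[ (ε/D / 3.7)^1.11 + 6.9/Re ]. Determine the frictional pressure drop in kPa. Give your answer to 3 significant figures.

Reynolds number Re = ρVD/μ = 867 · 4.27 · 0.574 / 0.0146 = 1.455e+05.
Re > 4000 → turbulent. Relative roughness ε/D = 2.7e-06/0.574 = 4.7e-06. Haaland: 1/√f = -1.8 log₁₀[(4.7e-06/3.7)^1.11 + 6.9/1.455e+05] = -1.8 log₁₀[2.86e-07 + 4.74e-05] = 7.779, so f = 0.01653.
Total minor-loss coefficient ΣK = 1·0.99 + 2·9.8 = 20.6.
ΔP = [f·L/D + ΣK]·(ρV²/2) = [0.01653·122/0.574 + 20.6]·(867·4.27²/2) = [3.513 + 20.6]·7904 = 1.905e+05 Pa.
ΔP = 1.905e+05 Pa = 191 kPa.

ΔP ≈ 191 kPa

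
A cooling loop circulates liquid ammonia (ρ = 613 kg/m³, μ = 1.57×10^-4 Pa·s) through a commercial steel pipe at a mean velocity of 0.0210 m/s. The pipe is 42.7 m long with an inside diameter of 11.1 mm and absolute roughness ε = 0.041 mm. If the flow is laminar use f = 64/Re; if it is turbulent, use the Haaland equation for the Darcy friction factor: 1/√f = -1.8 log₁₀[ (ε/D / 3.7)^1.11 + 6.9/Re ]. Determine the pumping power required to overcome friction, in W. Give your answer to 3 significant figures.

Reynolds number Re = ρVD/μ = 613 · 0.021 · 0.0111 / 0.000157 = 910.1.
Re < 2300 → laminar flow, so f = 64/Re = 64/910.1 = 0.07032 (the turbulent correlation is not needed).
Darcy-Weisbach: ΔP = f(L/D)(ρV²/2) = 0.07032·(42.7/0.0111)·(613·0.021²/2) = 0.07032·3847·0.1352 = 36.56 Pa.
Q = V·A = 0.021·9.677e-05 = 2.032e-06 m³/s.
Pumping power P = QΔP = 2.032e-06·36.56 = 7.430×10^-5 W = 7.43×10^-5 W.

P ≈ 7.43×10^-5 W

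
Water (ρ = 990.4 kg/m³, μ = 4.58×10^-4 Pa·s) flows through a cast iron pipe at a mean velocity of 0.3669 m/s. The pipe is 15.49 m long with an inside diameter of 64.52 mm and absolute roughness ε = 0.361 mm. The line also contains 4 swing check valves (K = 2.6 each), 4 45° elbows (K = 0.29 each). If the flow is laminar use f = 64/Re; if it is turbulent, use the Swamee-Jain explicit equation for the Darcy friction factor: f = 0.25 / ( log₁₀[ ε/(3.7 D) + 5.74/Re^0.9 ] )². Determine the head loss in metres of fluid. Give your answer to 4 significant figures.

h_f ≈ 0.1344 m

Reynolds number Re = ρVD/μ = 990.4 · 0.3669 · 0.06452 / 0.000458 = 5.119e+04.
Re > 4000 → turbulent. Relative roughness ε/D = 0.000361/0.06452 = 0.0056. Swamee-Jain: f = 0.25/(log₁₀[0.0056/3.7 + 5.74/5.119e+04^0.9])² = 0.25/(log₁₀[0.00151 + 0.000332])² = 0.25/(-2.734)² = 0.03344.
Total minor-loss coefficient ΣK = 4·2.6 + 4·0.29 = 11.6.
ΔP = [f·L/D + ΣK]·(ρV²/2) = [0.03344·15.49/0.06452 + 11.6]·(990.4·0.3669²/2) = [8.028 + 11.6]·66.66 = 1306 Pa.
Head loss h_f = ΔP/(ρg) = 1306/(990.4·9.81) = 0.1344 m.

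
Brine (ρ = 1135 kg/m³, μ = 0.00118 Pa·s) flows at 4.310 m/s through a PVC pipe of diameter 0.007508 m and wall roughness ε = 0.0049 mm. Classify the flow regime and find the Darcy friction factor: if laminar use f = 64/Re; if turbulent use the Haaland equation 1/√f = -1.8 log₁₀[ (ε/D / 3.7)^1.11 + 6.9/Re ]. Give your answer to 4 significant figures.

Re = ρVD/μ = 1135·4.31·0.007508/0.00118 = 3.113e+04.
Re > 4000 → turbulent. ε/D = 4.9e-06/0.007508 = 0.000653; Haaland: 1/√f = -1.8 log₁₀[6.82e-05 + 0.000222] = 6.368, so f = 0.02466.

f ≈ 0.02466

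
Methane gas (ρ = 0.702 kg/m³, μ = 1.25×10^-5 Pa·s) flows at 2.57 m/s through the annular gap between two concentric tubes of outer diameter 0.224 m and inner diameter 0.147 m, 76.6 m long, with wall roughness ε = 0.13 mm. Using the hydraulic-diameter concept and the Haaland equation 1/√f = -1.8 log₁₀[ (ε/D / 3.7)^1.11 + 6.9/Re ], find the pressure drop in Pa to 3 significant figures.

Hydraulic diameter D_h = 4A/P = D_o - D_i = 0.224 - 0.147 = 0.077 m.
Re = ρVD_h/μ = 0.702·2.57·0.077/1.25e-05 = 1.111e+04.
ε/D_h = 0.00013/0.077 = 0.00169; Haaland gives 1/√f = -1.8 log₁₀[0.000196+0.000621] = 5.558, so f = 0.03237.
ΔP = f(L/D_h)(ρV²/2) = 0.03237·76.6/0.077·2.318 = 74.65 Pa.

ΔP ≈ 74.6 Pa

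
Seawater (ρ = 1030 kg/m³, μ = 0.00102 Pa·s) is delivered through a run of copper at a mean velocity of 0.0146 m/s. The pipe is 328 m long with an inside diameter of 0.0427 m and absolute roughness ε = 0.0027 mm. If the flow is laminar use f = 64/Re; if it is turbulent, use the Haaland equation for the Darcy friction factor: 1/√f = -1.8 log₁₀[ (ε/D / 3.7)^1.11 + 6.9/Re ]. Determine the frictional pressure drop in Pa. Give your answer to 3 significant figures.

Reynolds number Re = ρVD/μ = 1030 · 0.0146 · 0.0427 / 0.00102 = 629.5.
Re < 2300 → laminar flow, so f = 64/Re = 64/629.5 = 0.1017 (the turbulent correlation is not needed).
Darcy-Weisbach: ΔP = f(L/D)(ρV²/2) = 0.1017·(328/0.0427)·(1030·0.0146²/2) = 0.1017·7681·0.1098 = 85.73 Pa.

ΔP ≈ 85.7 Pa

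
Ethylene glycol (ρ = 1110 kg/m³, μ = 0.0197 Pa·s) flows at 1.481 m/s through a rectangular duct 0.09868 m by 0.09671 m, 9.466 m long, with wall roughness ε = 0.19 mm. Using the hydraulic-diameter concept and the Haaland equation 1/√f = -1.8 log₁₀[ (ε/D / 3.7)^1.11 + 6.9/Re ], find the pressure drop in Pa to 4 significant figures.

ΔP ≈ 4132 Pa

Hydraulic diameter D_h = 4A/P = 4·(0.09868·0.09671)/(2·(0.09868+0.09671)) = 0.03817/0.3908 = 0.09769 m.
Re = ρVD_h/μ = 1110·1.481·0.09769/0.0197 = 8152.
ε/D_h = 0.00019/0.09769 = 0.00195; Haaland gives 1/√f = -1.8 log₁₀[0.000229+0.000846] = 5.343, so f = 0.03503.
ΔP = f(L/D_h)(ρV²/2) = 0.03503·9.466/0.09769·1217 = 4132 Pa.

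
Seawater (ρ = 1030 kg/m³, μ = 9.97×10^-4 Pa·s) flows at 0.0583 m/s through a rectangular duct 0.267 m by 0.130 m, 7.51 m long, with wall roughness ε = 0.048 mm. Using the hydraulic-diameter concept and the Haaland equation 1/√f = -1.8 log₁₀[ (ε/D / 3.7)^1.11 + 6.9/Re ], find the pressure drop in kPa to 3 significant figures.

Hydraulic diameter D_h = 4A/P = 4·(0.267·0.13)/(2·(0.267+0.13)) = 0.1388/0.794 = 0.1749 m.
Re = ρVD_h/μ = 1030·0.0583·0.1749/0.000997 = 1.053e+04.
ε/D_h = 4.8e-05/0.1749 = 0.000275; Haaland gives 1/√f = -1.8 log₁₀[2.61e-05+0.000655] = 5.7, so f = 0.03078.
ΔP = f(L/D_h)(ρV²/2) = 0.03078·7.51/0.1749·1.75 = 2.314 Pa.
ΔP = 0.00231 kPa.

ΔP ≈ 0.00231 kPa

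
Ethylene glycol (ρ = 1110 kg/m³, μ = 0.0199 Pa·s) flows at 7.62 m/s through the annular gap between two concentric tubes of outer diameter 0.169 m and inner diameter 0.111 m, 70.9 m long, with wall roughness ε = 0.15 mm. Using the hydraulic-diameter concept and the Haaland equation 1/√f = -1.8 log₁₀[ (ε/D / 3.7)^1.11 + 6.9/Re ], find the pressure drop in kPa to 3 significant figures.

ΔP ≈ 1170 kPa

Hydraulic diameter D_h = 4A/P = D_o - D_i = 0.169 - 0.111 = 0.058 m.
Re = ρVD_h/μ = 1110·7.62·0.058/0.0199 = 2.465e+04.
ε/D_h = 0.00015/0.058 = 0.00259; Haaland gives 1/√f = -1.8 log₁₀[0.000314+0.00028] = 5.807, so f = 0.02966.
ΔP = f(L/D_h)(ρV²/2) = 0.02966·70.9/0.058·3.223e+04 = 1.168e+06 Pa.
ΔP = 1170 kPa.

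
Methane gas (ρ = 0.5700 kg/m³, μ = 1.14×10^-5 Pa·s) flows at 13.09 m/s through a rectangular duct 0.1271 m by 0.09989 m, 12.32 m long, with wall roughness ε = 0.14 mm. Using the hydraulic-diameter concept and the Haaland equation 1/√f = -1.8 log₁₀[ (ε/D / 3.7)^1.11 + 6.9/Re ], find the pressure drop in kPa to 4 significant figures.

Hydraulic diameter D_h = 4A/P = 4·(0.1271·0.09989)/(2·(0.1271+0.09989)) = 0.05078/0.454 = 0.1119 m.
Re = ρVD_h/μ = 0.57·13.09·0.1119/1.14e-05 = 7.322e+04.
ε/D_h = 0.00014/0.1119 = 0.00125; Haaland gives 1/√f = -1.8 log₁₀[0.00014+9.42e-05] = 6.533, so f = 0.02343.
ΔP = f(L/D_h)(ρV²/2) = 0.02343·12.32/0.1119·48.83 = 126 Pa.
ΔP = 0.1260 kPa.

ΔP ≈ 0.1260 kPa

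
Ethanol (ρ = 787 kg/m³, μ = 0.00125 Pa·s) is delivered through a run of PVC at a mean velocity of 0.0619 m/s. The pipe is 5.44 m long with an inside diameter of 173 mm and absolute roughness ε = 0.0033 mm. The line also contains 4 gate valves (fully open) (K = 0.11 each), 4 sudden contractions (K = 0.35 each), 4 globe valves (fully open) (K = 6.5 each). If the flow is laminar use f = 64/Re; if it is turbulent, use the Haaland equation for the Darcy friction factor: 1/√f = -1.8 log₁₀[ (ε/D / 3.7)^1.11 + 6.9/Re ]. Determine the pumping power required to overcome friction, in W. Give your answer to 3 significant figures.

P ≈ 0.0635 W

Reynolds number Re = ρVD/μ = 787 · 0.0619 · 0.173 / 0.00125 = 6742.
Re > 4000 → turbulent. Relative roughness ε/D = 3.3e-06/0.173 = 1.91e-05. Haaland: 1/√f = -1.8 log₁₀[(1.91e-05/3.7)^1.11 + 6.9/6742] = -1.8 log₁₀[1.35e-06 + 0.00102] = 5.381, so f = 0.03454.
Total minor-loss coefficient ΣK = 4·0.11 + 4·0.35 + 4·6.5 = 27.8.
ΔP = [f·L/D + ΣK]·(ρV²/2) = [0.03454·5.44/0.173 + 27.8]·(787·0.0619²/2) = [1.086 + 27.8]·1.508 = 43.61 Pa.
Q = V·A = 0.0619·0.02351 = 0.001455 m³/s.
Pumping power P = QΔP = 0.001455·43.61 = 0.06346 W = 0.0635 W.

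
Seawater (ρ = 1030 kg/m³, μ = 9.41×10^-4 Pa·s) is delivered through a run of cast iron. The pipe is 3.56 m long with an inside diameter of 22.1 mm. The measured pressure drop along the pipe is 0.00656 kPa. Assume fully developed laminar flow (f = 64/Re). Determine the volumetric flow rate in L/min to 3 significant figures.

For laminar flow, f = 64/Re with Re = ρVD/μ, so Darcy-Weisbach reduces to ΔP = 32μLV/D². Solving for V: V = ΔP·D²/(32μL) = 6.56·(0.0221)²/(32·0.000941·3.56) = 0.02989 m/s.
Check: Re = ρVD/μ = 1030·0.02989·0.0221/0.000941 = 723 < 2300, so the laminar assumption holds.
Q = V·A = 0.02989·(π/4·0.0221²) = 1.146e-05 m³/s = 0.688 L/min.

Q ≈ 0.688 L/min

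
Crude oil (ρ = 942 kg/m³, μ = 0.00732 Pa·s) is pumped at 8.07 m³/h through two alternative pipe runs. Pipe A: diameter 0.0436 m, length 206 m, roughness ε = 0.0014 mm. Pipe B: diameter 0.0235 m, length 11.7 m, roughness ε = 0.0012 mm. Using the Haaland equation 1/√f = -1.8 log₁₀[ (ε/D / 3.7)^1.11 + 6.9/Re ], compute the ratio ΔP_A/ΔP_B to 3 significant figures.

Pipe A: V = Q/A = 0.002242/0.001493 = 1.501 m/s; Re = 8424; ε/D = 3.21e-05; Haaland → f = 0.03242; ΔP_A = f(L/D)(ρV²/2) = 1.626e+05 Pa.
Pipe B: V = Q/A = 0.002242/0.0004337 = 5.168 m/s; Re = 1.563e+04; ε/D = 5.11e-05; Haaland → f = 0.02748; ΔP_B = f(L/D)(ρV²/2) = 1.721e+05 Pa.
ΔP_A/ΔP_B = 1.626e+05/1.721e+05 = 0.945.

ΔP_A/ΔP_B ≈ 0.945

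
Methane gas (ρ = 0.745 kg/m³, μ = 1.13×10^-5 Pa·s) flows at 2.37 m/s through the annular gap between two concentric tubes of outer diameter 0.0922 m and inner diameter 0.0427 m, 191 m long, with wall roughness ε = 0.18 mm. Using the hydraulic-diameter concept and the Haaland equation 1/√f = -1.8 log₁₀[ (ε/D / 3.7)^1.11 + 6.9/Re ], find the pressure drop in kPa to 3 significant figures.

ΔP ≈ 0.303 kPa

Hydraulic diameter D_h = 4A/P = D_o - D_i = 0.0922 - 0.0427 = 0.0495 m.
Re = ρVD_h/μ = 0.745·2.37·0.0495/1.13e-05 = 7734.
ε/D_h = 0.00018/0.0495 = 0.00364; Haaland gives 1/√f = -1.8 log₁₀[0.000459+0.000892] = 5.165, so f = 0.03749.
ΔP = f(L/D_h)(ρV²/2) = 0.03749·191/0.0495·2.092 = 302.6 Pa.
ΔP = 0.303 kPa.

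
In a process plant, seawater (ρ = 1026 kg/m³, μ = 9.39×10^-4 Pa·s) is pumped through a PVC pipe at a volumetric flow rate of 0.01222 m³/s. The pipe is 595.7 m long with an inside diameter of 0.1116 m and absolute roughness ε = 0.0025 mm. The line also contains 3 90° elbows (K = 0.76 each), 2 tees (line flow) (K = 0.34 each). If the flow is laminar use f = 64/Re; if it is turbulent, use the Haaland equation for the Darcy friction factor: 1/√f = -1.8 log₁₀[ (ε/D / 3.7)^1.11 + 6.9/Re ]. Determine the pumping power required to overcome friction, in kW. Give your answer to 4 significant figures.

P ≈ 0.8891 kW

Cross-sectional area A = πD²/4 = π(0.1116)²/4 = 0.009782 m²; mean velocity V = Q/A = 0.01222/0.009782 = 1.249 m/s.
Reynolds number Re = ρVD/μ = 1026 · 1.249 · 0.1116 / 0.000939 = 1.523e+05.
Re > 4000 → turbulent. Relative roughness ε/D = 2.5e-06/0.1116 = 2.24e-05. Haaland: 1/√f = -1.8 log₁₀[(2.24e-05/3.7)^1.11 + 6.9/1.523e+05] = -1.8 log₁₀[1.61e-06 + 4.53e-05] = 7.792, so f = 0.01647.
Total minor-loss coefficient ΣK = 3·0.76 + 2·0.34 = 2.96.
ΔP = [f·L/D + ΣK]·(ρV²/2) = [0.01647·595.7/0.1116 + 2.96]·(1026·1.249²/2) = [87.92 + 2.96]·800.6 = 7.276e+04 Pa.
Pumping power P = QΔP = 0.01222·7.276e+04 = 889.14 W = 0.8891 kW.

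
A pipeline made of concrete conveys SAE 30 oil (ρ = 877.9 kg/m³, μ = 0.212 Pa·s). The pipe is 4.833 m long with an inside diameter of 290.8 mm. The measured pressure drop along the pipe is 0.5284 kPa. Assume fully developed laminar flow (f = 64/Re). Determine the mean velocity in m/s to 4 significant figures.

V ≈ 1.363 m/s

For laminar flow, f = 64/Re with Re = ρVD/μ, so Darcy-Weisbach reduces to ΔP = 32μLV/D². Solving for V: V = ΔP·D²/(32μL) = 528.4·(0.2908)²/(32·0.212·4.833) = 1.363 m/s.
Check: Re = ρVD/μ = 877.9·1.363·0.2908/0.212 = 1641 < 2300, so the laminar assumption holds.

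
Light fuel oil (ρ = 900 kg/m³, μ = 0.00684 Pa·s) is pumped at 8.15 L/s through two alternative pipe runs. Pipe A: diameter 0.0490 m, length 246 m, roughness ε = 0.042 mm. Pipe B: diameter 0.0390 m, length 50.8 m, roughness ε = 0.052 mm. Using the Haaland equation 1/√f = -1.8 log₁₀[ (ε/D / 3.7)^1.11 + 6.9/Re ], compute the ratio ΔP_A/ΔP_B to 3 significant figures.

ΔP_A/ΔP_B ≈ 1.54

Pipe A: V = Q/A = 0.00815/0.001886 = 4.322 m/s; Re = 2.786e+04; ε/D = 0.000857; Haaland → f = 0.02565; ΔP_A = f(L/D)(ρV²/2) = 1.083e+06 Pa.
Pipe B: V = Q/A = 0.00815/0.001195 = 6.822 m/s; Re = 3.501e+04; ε/D = 0.00133; Haaland → f = 0.0258; ΔP_B = f(L/D)(ρV²/2) = 7.039e+05 Pa.
ΔP_A/ΔP_B = 1.083e+06/7.039e+05 = 1.54.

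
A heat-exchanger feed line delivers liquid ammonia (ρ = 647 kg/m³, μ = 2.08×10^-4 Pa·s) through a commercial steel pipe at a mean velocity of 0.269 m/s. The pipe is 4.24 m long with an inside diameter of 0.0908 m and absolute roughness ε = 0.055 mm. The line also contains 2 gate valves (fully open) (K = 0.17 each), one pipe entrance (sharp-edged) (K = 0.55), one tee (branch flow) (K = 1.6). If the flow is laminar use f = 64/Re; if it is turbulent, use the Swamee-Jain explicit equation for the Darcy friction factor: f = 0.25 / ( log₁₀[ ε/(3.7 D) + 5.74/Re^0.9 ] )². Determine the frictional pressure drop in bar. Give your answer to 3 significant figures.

ΔP ≈ 8.19×10^-4 bar

Reynolds number Re = ρVD/μ = 647 · 0.269 · 0.0908 / 0.000208 = 7.598e+04.
Re > 4000 → turbulent. Relative roughness ε/D = 5.5e-05/0.0908 = 0.000606. Swamee-Jain: f = 0.25/(log₁₀[0.000606/3.7 + 5.74/7.598e+04^0.9])² = 0.25/(log₁₀[0.000164 + 0.000232])² = 0.25/(-3.402)² = 0.0216.
Total minor-loss coefficient ΣK = 2·0.17 + 1·0.55 + 1·1.6 = 2.49.
ΔP = [f·L/D + ΣK]·(ρV²/2) = [0.0216·4.24/0.0908 + 2.49]·(647·0.269²/2) = [1.009 + 2.49]·23.41 = 81.9 Pa.
ΔP = 81.9 Pa = 8.19×10^-4 bar.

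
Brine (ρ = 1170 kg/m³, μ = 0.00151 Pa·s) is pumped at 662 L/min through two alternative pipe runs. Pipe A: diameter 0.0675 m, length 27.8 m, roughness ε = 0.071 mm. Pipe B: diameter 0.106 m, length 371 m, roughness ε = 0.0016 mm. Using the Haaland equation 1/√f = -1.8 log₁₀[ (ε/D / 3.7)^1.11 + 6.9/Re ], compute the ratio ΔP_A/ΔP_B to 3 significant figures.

ΔP_A/ΔP_B ≈ 0.860

Pipe A: V = Q/A = 0.01103/0.003578 = 3.083 m/s; Re = 1.613e+05; ε/D = 0.00105; Haaland → f = 0.02138; ΔP_A = f(L/D)(ρV²/2) = 4.896e+04 Pa.
Pipe B: V = Q/A = 0.01103/0.008825 = 1.25 m/s; Re = 1.027e+05; ε/D = 1.51e-05; Haaland → f = 0.01778; ΔP_B = f(L/D)(ρV²/2) = 5.692e+04 Pa.
ΔP_A/ΔP_B = 4.896e+04/5.692e+04 = 0.860.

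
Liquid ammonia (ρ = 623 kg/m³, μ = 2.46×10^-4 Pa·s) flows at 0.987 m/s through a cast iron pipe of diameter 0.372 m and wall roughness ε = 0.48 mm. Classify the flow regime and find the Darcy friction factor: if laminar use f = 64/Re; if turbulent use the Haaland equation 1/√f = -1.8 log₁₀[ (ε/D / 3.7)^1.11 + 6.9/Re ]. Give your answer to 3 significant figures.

f ≈ 0.0212

Re = ρVD/μ = 623·0.987·0.372/0.000246 = 9.299e+05.
Re > 4000 → turbulent. ε/D = 0.00048/0.372 = 0.00129; Haaland: 1/√f = -1.8 log₁₀[0.000145 + 7.42e-06] = 6.869, so f = 0.02119.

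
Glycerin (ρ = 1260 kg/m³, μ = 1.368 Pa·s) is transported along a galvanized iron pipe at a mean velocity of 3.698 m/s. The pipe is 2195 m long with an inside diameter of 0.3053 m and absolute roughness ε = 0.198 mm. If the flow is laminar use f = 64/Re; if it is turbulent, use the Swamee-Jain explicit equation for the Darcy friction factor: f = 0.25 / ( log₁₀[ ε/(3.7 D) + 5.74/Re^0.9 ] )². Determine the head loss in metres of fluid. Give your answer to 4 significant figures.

Reynolds number Re = ρVD/μ = 1260 · 3.698 · 0.3053 / 1.37 = 1040.
Re < 2300 → laminar flow, so f = 64/Re = 64/1040 = 0.06155 (the turbulent correlation is not needed).
Darcy-Weisbach: ΔP = f(L/D)(ρV²/2) = 0.06155·(2195/0.3053)·(1260·3.698²/2) = 0.06155·7190·8615 = 3.812e+06 Pa.
Head loss h_f = ΔP/(ρg) = 3.812e+06/(1260·9.81) = 308.4 m.

h_f ≈ 308.4 m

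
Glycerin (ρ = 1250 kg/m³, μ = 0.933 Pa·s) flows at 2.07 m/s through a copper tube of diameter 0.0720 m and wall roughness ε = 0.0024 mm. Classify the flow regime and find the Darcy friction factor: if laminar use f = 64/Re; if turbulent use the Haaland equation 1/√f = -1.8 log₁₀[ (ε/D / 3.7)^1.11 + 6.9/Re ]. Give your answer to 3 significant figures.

Re = ρVD/μ = 1250·2.07·0.072/0.933 = 199.7.
Re < 2300 → laminar, so f = 64/Re = 0.3205 (roughness is irrelevant in laminar flow).

f ≈ 0.321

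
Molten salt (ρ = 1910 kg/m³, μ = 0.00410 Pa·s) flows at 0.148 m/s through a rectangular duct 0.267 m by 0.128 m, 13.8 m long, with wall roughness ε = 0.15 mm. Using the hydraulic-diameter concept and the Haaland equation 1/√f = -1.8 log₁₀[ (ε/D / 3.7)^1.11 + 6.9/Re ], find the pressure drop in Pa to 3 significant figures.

Hydraulic diameter D_h = 4A/P = 4·(0.267·0.128)/(2·(0.267+0.128)) = 0.1367/0.79 = 0.173 m.
Re = ρVD_h/μ = 1910·0.148·0.173/0.0041 = 1.193e+04.
ε/D_h = 0.00015/0.173 = 0.000867; Haaland gives 1/√f = -1.8 log₁₀[9.34e-05+0.000578] = 5.711, so f = 0.03066.
ΔP = f(L/D_h)(ρV²/2) = 0.03066·13.8/0.173·20.92 = 51.15 Pa.

ΔP ≈ 51.1 Pa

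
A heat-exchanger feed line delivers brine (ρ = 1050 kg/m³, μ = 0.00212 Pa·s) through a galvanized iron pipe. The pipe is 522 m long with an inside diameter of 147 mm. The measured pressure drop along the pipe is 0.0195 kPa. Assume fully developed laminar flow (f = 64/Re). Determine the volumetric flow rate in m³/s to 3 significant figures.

Q ≈ 2.02×10^-4 m³/s

For laminar flow, f = 64/Re with Re = ρVD/μ, so Darcy-Weisbach reduces to ΔP = 32μLV/D². Solving for V: V = ΔP·D²/(32μL) = 19.5·(0.147)²/(32·0.00212·522) = 0.0119 m/s.
Check: Re = ρVD/μ = 1050·0.0119·0.147/0.00212 = 866.3 < 2300, so the laminar assumption holds.
Q = V·A = 0.0119·(π/4·0.147²) = 0.0002019 m³/s = 2.02×10^-4 m³/s.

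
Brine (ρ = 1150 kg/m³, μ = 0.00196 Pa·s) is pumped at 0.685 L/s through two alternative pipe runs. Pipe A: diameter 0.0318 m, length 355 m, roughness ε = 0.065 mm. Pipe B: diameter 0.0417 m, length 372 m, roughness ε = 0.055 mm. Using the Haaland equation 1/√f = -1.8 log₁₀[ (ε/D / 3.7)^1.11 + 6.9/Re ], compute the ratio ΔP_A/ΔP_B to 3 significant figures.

Pipe A: V = Q/A = 0.000685/0.0007942 = 0.8625 m/s; Re = 1.609e+04; ε/D = 0.00204; Haaland → f = 0.03065; ΔP_A = f(L/D)(ρV²/2) = 1.463e+05 Pa.
Pipe B: V = Q/A = 0.000685/0.001366 = 0.5016 m/s; Re = 1.227e+04; ε/D = 0.00132; Haaland → f = 0.03114; ΔP_B = f(L/D)(ρV²/2) = 4.019e+04 Pa.
ΔP_A/ΔP_B = 1.463e+05/4.019e+04 = 3.64.

ΔP_A/ΔP_B ≈ 3.64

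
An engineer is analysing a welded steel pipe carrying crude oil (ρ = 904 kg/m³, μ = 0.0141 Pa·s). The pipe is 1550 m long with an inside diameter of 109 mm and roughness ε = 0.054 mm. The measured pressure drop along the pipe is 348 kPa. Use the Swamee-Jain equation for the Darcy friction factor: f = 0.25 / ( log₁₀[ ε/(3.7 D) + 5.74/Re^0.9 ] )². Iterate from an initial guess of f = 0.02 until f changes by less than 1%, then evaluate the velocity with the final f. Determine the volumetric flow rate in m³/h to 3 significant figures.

Rearranging Darcy-Weisbach: V = √(2·ΔP·D/(f·L·ρ)). With ε/D = 5.4e-05/0.109 = 0.000495, iterate starting from f = 0.02:
  f = 0.02 → V = √(2·3.48e+05·0.109/(0.02·1550·904)) = 1.645 m/s; Re = ρVD/μ = 1.15e+04; f → 0.03073
  f = 0.03073 → V = 1.327 m/s; Re = 9276; f → 0.03245
  f = 0.03245 → V = 1.292 m/s; Re = 9027; f → 0.03268
Converged (Δf/f < 1%). With the final f = 0.03268: V = √(2·3.48e+05·0.109/(0.03268·1550·904)) = 1.287 m/s.
Q = V·A = 1.287·(π/4·0.109²) = 0.01201 m³/s = 43.2 m³/h.

Q ≈ 43.2 m³/h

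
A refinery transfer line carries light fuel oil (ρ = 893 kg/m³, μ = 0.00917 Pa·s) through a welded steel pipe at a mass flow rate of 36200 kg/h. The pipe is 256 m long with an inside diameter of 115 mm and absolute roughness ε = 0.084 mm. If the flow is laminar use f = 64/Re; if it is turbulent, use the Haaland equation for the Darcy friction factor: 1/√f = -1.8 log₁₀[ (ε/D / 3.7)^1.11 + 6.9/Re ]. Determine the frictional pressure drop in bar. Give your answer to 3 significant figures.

ṁ = 36200 kg/h = 36200/3600 = 10.06 kg/s.
A = πD²/4 = π(0.115)²/4 = 0.01039 m²; mean velocity V = ṁ/(ρA) = 10.06/(893 · 0.01039) = 1.084 m/s.
Reynolds number Re = ρVD/μ = 893 · 1.084 · 0.115 / 0.00917 = 1.214e+04.
Re > 4000 → turbulent. Relative roughness ε/D = 8.4e-05/0.115 = 0.00073. Haaland: 1/√f = -1.8 log₁₀[(0.00073/3.7)^1.11 + 6.9/1.214e+04] = -1.8 log₁₀[7.72e-05 + 0.000568] = 5.742, so f = 0.03033.
Darcy-Weisbach: ΔP = f(L/D)(ρV²/2) = 0.03033·(256/0.115)·(893·1.084²/2) = 0.03033·2226·524.8 = 3.543e+04 Pa.
ΔP = 3.543e+04 Pa = 0.354 bar.

ΔP ≈ 0.354 bar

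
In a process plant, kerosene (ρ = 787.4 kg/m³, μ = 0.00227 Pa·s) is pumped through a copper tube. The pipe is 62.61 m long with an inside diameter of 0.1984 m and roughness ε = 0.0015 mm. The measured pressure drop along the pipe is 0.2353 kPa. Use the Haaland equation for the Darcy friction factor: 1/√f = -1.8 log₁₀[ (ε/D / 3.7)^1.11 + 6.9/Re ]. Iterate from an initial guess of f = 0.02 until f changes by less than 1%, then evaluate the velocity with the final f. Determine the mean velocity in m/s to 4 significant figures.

Rearranging Darcy-Weisbach: V = √(2·ΔP·D/(f·L·ρ)). With ε/D = 1.5e-06/0.1984 = 7.56e-06, iterate starting from f = 0.02:
  f = 0.02 → V = √(2·235.3·0.1984/(0.02·62.61·787.4)) = 0.3077 m/s; Re = ρVD/μ = 2.118e+04; f → 0.02539
  f = 0.02539 → V = 0.2731 m/s; Re = 1.879e+04; f → 0.02616
  f = 0.02616 → V = 0.269 m/s; Re = 1.852e+04; f → 0.02626
Converged (Δf/f < 1%). With the final f = 0.02626: V = √(2·235.3·0.1984/(0.02626·62.61·787.4)) = 0.2685 m/s.

V ≈ 0.2685 m/s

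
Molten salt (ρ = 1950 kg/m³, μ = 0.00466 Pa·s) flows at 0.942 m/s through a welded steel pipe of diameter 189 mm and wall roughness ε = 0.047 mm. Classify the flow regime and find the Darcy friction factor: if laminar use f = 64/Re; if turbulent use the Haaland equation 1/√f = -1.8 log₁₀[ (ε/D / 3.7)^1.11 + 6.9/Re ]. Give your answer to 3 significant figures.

Re = ρVD/μ = 1950·0.942·0.189/0.00466 = 7.45e+04.
Re > 4000 → turbulent. ε/D = 4.7e-05/0.189 = 0.000249; Haaland: 1/√f = -1.8 log₁₀[2.34e-05 + 9.26e-05] = 7.084, so f = 0.01993.

f ≈ 0.0199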